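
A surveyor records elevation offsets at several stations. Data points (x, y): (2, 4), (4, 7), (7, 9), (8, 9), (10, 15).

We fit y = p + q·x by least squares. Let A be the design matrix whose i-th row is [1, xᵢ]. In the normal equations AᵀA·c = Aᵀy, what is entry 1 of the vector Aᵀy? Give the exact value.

Entry 1 ↔ basis 1, so (Aᵀy)_{1} = Σᵢ yᵢ = (1)·(4) + (1)·(7) + (1)·(9) + (1)·(9) + (1)·(15) = 44.

44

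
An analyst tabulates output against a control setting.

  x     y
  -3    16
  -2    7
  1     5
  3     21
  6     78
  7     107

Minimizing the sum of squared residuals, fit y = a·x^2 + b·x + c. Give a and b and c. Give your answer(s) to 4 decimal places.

a = 2.0153, b = 0.9269, c = 0.8707

Entries of AᵀA: Σx^2·x^2 = 3876, Σx^2·x = 552, Σx^2 = 108, Σx·x = 108, Σx = 12, Σ1 = 6.
And Σx^2·y = 8417, Σx·y = 1223, Σy = 234.
AᵀA·[a, b, c]ᵀ = Aᵀy becomes [[3876, 552, 108]; [552, 108, 12]; [108, 12, 6]]·[a, b, c]ᵀ = [8417, 1223, 234]ᵀ.
Solving the 3×3 system (Gaussian elimination) gives a = 395/196, b = 545/588, c = 128/147.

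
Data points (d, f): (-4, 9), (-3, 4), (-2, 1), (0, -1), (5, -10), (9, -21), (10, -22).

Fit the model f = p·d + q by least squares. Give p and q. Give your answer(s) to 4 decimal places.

p = -2.0866, q = -1.2430

Setting ∂/∂p … = 0 gives: 235·p + 15·q = -509;  15·p + 7·q = -40.
(Σd·d = 235, Σd = 15, Σ1 = 7, Σd·f = -509, Σf = -40.)
Determinant 235·7 − 15² = 1420.
p = ((-509)·7 − 15·(-40))/1420 = -2963/1420; q = (235·(-40) − 15·(-509))/1420 = -353/284.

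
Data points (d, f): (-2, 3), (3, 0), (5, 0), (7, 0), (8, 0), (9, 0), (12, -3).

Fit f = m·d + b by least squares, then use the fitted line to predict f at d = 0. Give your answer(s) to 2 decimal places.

From the data, Σd·d = 376, Σd = 42, Σ1 = 7.
Right-hand side: Σd·f = -42, Σf = 0.
Δ = 376·7 − 42² = 868.
m = ((-42)·7 − 42·0)/868 = -21/62; b = (376·0 − 42·(-42))/868 = 63/31.
At d = 0: f̂ = (-21/62)·(0) + (63/31)·(1) = 63/31.

f̂ = 2.03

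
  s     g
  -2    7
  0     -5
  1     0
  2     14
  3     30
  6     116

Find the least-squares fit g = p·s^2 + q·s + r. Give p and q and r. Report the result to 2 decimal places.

p = 3.07, q = 1.54, r = -3.18

Entries of MᵀM: Σs^2·s^2 = 1410, Σs^2·s = 244, Σs^2 = 54, Σs·s = 54, Σs = 10, Σ1 = 6.
Right-hand side: Σs^2·g = 4530, Σs·g = 800, Σg = 162.
Solving the 3×3 system (Gaussian elimination) gives p = 1181/385, q = 54/35, r = -1224/385.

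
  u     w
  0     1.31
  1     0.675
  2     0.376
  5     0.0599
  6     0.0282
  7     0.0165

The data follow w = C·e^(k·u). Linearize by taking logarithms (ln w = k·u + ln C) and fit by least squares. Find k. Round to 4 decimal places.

With ln wᵢ as the transformed response and uᵢ as the regressor:
Sums: Σu = 21.0000, Σ(u)² = 115.0000, Σln w = -11.5891, Σu·ln w = -66.5661.
Normal system: [[115.0000, 21.0000]; [21.0000, 6]]·[k, ln C]ᵀ = [-66.5661, -11.5891]ᵀ.
Solving (det = 249.0000): k = -0.62661, ln C = 0.26162.

k = -0.6266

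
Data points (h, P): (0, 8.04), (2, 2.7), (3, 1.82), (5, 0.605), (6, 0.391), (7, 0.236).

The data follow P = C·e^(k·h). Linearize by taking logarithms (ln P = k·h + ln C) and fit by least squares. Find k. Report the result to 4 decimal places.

With ln Pᵢ as the transformed response and hᵢ as the regressor:
XᵀX = [[123.0000, 23.0000]; [23.0000, 6]], rhs = [-14.4714, 0.7910]ᵀ  (here Σh = 23.0000, Σ(h)² = 123.0000, Σln P = 0.7910, Σh·ln P = -14.4714).
Solving (det = 209.0000): k = -0.50250, ln C = 2.05807.

k = -0.5025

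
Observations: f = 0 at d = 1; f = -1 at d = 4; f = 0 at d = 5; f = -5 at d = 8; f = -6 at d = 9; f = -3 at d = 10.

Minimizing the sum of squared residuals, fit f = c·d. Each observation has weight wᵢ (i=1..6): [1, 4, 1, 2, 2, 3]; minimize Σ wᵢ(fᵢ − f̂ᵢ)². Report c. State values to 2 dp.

The normal equations are: 680·c = -294.
(Σwᵢ·d·d = 680, Σwᵢ·d·f = -294.)
c = (-294)/680 = -0.432353.

c = -0.43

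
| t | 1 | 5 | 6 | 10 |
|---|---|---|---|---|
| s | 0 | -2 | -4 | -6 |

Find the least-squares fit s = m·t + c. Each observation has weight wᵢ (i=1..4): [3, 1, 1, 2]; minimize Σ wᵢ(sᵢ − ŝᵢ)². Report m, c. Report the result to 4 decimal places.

m = -0.6734, c = 0.6994

Forming XᵀWX = [[264, 34]; [34, 7]] and XᵀWs = [-154, -18]ᵀ gives XᵀWX·[m, c]ᵀ = XᵀWs.
det = 264·7 − 34² = 692.
m = ((-154)·7 − 34·(-18))/692 = -233/346; c = (264·(-18) − 34·(-154))/692 = 121/173.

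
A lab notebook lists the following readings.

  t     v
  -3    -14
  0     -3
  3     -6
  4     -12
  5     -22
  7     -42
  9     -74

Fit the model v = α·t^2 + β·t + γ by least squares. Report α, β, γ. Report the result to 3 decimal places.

The normal equations are: 10005·α + 1261·β + 189·γ = -8974;  1261·α + 189·β + 25·γ = -1094;  189·α + 25·β + 7·γ = -173.
Row-reducing yields α = -262589/254456, β = 328135/254456, γ = -185353/127228.

α = -1.032, β = 1.290, γ = -1.457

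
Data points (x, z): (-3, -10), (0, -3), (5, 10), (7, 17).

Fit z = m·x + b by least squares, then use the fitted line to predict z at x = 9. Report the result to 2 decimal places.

ẑ = 21.52

The normal system MᵀM·[m, b]ᵀ = Mᵀz is [[83, 9]; [9, 4]]·[m, b]ᵀ = [199, 14]ᵀ.
Determinant 83·4 − 9² = 251.
m = (199·4 − 9·14)/251 = 670/251; b = (83·14 − 9·199)/251 = -629/251.
At x = 9: ẑ = (670/251)·(9) + (-629/251)·(1) = 5401/251.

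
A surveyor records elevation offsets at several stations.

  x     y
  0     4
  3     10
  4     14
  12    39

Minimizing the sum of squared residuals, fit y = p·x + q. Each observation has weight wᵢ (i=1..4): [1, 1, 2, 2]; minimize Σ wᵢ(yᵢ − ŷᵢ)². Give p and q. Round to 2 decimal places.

p = 3.03, q = 2.34

Normal-equation sums: Σwᵢ·x·x = 329, Σwᵢ·x = 35, Σwᵢ·1 = 6.
And Σwᵢ·x·y = 1078, Σwᵢ·y = 120.
So MᵀWM·[p, q]ᵀ = MᵀWy: [[329, 35]; [35, 6]]·[p, q]ᵀ = [1078, 120]ᵀ.
det = 329·6 − 35² = 749.
p = (1078·6 − 35·120)/749 = 324/107; q = (329·120 − 35·1078)/749 = 250/107.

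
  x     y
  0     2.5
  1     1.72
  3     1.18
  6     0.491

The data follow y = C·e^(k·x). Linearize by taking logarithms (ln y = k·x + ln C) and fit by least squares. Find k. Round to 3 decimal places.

k = -0.262

Let Y = ln y. Fitting Y = k·x + ln C by least squares:
Σx = 10.0000, Σ(x)² = 46.0000, Σln y = 0.9128, Σx·ln y = -3.2290.
Equations: 46.0000·k + 10.0000·ln C = -3.2290;  10.0000·k + 4·ln C = 0.9128.
Slope k = (n·Σx·ln y − Σx·Σln y)/(n·Σ(x)² − (Σx)²) = (4·-3.2290 − 10.0000·0.9128)/84.0000 = -0.26243; ln C = (Σln y − k·Σx)/n = 0.88428.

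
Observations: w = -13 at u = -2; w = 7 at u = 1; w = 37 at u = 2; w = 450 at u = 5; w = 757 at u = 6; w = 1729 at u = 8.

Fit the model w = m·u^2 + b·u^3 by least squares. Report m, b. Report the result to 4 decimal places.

Setting ∂/∂m … = 0 gives: 6050·m + 43670·b = 149261;  43670·m + 324554·b = 1105417.
Eliminating b: 324554·(row 1) − 43670·(row 2) gives 56482800·m = 324554·149261 − 43670·1105417 = 169694204, so m = 42423551/14120700.
Then b = (1105417 − 43670·(42423551/14120700))/324554 = 770659/256740.

m = 3.0044, b = 3.0017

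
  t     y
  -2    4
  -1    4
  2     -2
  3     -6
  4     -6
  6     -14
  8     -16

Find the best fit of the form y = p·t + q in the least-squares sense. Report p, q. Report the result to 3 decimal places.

p = -2.175, q = 1.071

Normal-equation sums: Σt·t = 134, Σt = 20, Σ1 = 7.
Right-hand side: Σt·y = -270, Σy = -36.
Normal equations: [[134, 20]; [20, 7]]·[p, q]ᵀ = [-270, -36]ᵀ.
Eliminating q: 7·(row 1) − 20·(row 2) gives 538·p = 7·(-270) − 20·(-36) = -1170, so p = -585/269.
Then q = ((-36) − 20·(-585/269))/7 = 288/269.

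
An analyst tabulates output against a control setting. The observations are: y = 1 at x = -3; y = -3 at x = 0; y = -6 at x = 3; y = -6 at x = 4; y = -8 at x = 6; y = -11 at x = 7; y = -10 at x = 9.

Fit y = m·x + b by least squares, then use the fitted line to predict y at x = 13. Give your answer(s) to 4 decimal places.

Normal-equation sums: Σx·x = 200, Σx = 26, Σ1 = 7.
Right-hand side: Σx·y = -260, Σy = -43.
Normal equations: [[200, 26]; [26, 7]]·[m, b]ᵀ = [-260, -43]ᵀ.
Determinant 200·7 − 26² = 724.
m = ((-260)·7 − 26·(-43))/724 = -351/362; b = (200·(-43) − 26·(-260))/724 = -460/181.
At x = 13: ŷ = (-351/362)·(13) + (-460/181)·(1) = -5483/362.

ŷ = -15.1464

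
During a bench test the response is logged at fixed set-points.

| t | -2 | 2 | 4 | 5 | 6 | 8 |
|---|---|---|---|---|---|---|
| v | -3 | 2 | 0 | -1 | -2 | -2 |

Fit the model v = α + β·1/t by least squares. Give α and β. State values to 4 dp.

α = -1.5483, β = 4.4356

The normal equations are: 6·α + (89/120)·β = -6;  (89/120)·α + (9301/14400)·β = 103/60.
Eliminating β: (9301/14400)·(row 1) − (89/120)·(row 2) gives (9577/2880)·α = (9301/14400)·(-6) − (89/120)·(103/60) = -3707/720, so α = -14828/9577.
Then β = ((103/60) − (89/120)·(-14828/9577))/(9301/14400) = 42480/9577.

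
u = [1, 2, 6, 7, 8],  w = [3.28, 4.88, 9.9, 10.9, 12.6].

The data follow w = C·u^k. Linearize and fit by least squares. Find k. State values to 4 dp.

k = 0.6372

Let Y = ln w. Fitting Y = k·ln u + ln C by least squares:
Over the data: Σln u = 6.5103, Σ(ln u)² = 11.8015, Σln w = 9.9880, Σln u·ln w = 15.1234.
Normal system: [[11.8015, 6.5103]; [6.5103, 5]]·[k, ln C]ᵀ = [15.1234, 9.9880]ᵀ.
Slope k = (n·Σln u·ln w − Σln u·Σln w)/(n·Σ(ln u)² − (Σln u)²) = (5·15.1234 − 6.5103·9.9880)/16.6240 = 0.63719; ln C = (Σln w − k·Σln u)/n = 1.16794.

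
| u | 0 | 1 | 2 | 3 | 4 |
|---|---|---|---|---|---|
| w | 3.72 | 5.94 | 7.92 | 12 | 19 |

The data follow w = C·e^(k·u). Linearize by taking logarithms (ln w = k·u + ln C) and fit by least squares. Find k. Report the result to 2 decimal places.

k = 0.40

Linearized form: ln w = k·u + ln C. From the 5 transformed points,
AᵀA = [[30.0000, 10.0000]; [10.0000, 5]], rhs = [25.1530, 10.5942]ᵀ  (here Σu = 10.0000, Σ(u)² = 30.0000, Σln w = 10.5942, Σu·ln w = 25.1530).
Δ = 30.0000·5 − (10.0000)² = 50.0000; k = (25.1530·5 − 10.0000·10.5942)/50.0000 = 0.39646, ln C = (30.0000·10.5942 − 10.0000·25.1530)/50.0000 = 1.32591.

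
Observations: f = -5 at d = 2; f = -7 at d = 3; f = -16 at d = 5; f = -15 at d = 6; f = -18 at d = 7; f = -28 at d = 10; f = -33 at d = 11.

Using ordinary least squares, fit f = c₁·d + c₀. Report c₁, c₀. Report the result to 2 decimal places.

Entries of XᵀX: Σd·d = 344, Σd = 44, Σ1 = 7.
Moment sums: Σd·f = -970, Σf = -122.
XᵀX·[c₁, c₀]ᵀ = Xᵀf becomes [[344, 44]; [44, 7]]·[c₁, c₀]ᵀ = [-970, -122]ᵀ.
Δ = 344·7 − 44² = 472.
c₁ = ((-970)·7 − 44·(-122))/472 = -711/236; c₀ = (344·(-122) − 44·(-970))/472 = 89/59.

c₁ = -3.01, c₀ = 1.51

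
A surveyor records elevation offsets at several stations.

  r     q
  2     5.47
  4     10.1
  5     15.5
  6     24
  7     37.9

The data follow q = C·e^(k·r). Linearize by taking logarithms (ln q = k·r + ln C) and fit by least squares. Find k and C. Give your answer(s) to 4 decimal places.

k = 0.3886, C = 2.3351

Linearized form: ln q = k·r + ln C. From the 5 transformed points,
Σr = 24.0000, Σ(r)² = 130.0000, Σln q = 13.5657, Σr·ln q = 70.8659.
Normal system: [[130.0000, 24.0000]; [24.0000, 5]]·[k, ln C]ᵀ = [70.8659, 13.5657]ᵀ.
Solving (det = 74.0000): k = 0.38856, ln C = 0.84803, so C = exp(0.84803) = 2.33505.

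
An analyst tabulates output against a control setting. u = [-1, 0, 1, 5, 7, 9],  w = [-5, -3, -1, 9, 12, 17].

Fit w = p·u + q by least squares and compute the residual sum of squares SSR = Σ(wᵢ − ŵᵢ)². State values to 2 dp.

SSR = 1.17

Compute the Gram sums: Σu·u = 157, Σu = 21, Σ1 = 6.
Right-hand side: Σu·w = 286, Σw = 29.
So MᵀM·[p, q]ᵀ = Mᵀw: [[157, 21]; [21, 6]]·[p, q]ᵀ = [286, 29]ᵀ.
Eliminating q: 6·(row 1) − 21·(row 2) gives 501·p = 6·286 − 21·29 = 1107, so p = 369/167.
Then q = (29 − 21·(369/167))/6 = -1453/501.
Residuals: 55/501, -50/501, -155/501, 427/501, -284/501, 7/501; SSR = 584/501.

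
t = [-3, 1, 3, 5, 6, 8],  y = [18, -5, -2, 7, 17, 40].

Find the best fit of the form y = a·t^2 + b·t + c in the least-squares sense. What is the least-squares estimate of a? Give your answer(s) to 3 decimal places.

a = 1.092

Compute the Gram sums: Σt^2·t^2 = 6180, Σt^2·t = 854, Σt^2 = 144, Σt·t = 144, Σt = 20, Σ1 = 6.
Moment sums: Σt^2·y = 3486, Σt·y = 392, Σy = 75.
Inverting the 3×3 Gram matrix, [a, b, c]ᵀ = [19319/17695, -60939/17695, -78677/35390]ᵀ.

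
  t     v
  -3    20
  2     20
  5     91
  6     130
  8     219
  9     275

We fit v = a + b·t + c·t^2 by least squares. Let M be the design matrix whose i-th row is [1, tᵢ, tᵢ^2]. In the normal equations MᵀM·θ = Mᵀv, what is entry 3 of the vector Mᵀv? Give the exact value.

Entry 3 ↔ basis t^2, so (Mᵀv)_{3} = Σᵢ (t^2)·vᵢ = (9)·(20) + (4)·(20) + (25)·(91) + (36)·(130) + (64)·(219) + (81)·(275) = 43506.

43506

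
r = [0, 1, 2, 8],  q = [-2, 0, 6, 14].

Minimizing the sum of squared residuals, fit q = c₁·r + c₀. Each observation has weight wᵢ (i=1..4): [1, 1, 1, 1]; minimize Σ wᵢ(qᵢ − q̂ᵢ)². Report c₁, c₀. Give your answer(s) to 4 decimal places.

Sums needed: Σwᵢ·r·r = 69, Σwᵢ·r = 11, Σwᵢ·1 = 4.
And Σwᵢ·r·q = 124, Σwᵢ·q = 18.
Determinant 69·4 − 11² = 155.
c₁ = (124·4 − 11·18)/155 = 298/155; c₀ = (69·18 − 11·124)/155 = -122/155.

c₁ = 1.9226, c₀ = -0.7871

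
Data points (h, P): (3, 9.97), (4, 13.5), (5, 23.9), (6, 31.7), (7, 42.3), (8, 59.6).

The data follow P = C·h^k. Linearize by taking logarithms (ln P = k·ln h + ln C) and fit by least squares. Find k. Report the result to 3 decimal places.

k = 1.849

Let Y = ln P. Fitting Y = k·ln h + ln C by least squares:
Σln h = 9.9115, Σ(ln h)² = 17.0401, Σln P = 19.3649, Σln h·ln P = 33.2225.
Equations: 17.0401·k + 9.9115·ln C = 33.2225;  9.9115·k + 6·ln C = 19.3649.
Δ = 17.0401·6 − (9.9115)² = 4.0036; k = (33.2225·6 − 9.9115·19.3649)/4.0036 = 1.84854, ln C = (17.0401·19.3649 − 9.9115·33.2225)/4.0036 = 0.17386.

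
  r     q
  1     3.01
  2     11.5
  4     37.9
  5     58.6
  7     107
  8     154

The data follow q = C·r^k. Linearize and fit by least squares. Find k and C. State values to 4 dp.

k = 1.8532, C = 3.0361

Let Y = ln q. Fitting Y = k·ln r + ln C by least squares:
Sums: Σln r = 7.7142, Σ(ln r)² = 13.1032, Σln q = 20.9598, Σln r·ln q = 32.8506.
Normal system: [[13.1032, 7.7142]; [7.7142, 6]]·[k, ln C]ᵀ = [32.8506, 20.9598]ᵀ.
Solving (det = 19.1098): k = 1.85324, ln C = 1.11058, so C = exp(1.11058) = 3.03611.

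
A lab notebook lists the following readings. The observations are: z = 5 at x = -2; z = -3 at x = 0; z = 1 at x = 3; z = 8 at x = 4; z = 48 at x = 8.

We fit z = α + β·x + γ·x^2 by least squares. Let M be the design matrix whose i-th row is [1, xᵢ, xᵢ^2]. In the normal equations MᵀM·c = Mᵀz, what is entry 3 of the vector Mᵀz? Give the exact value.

Entry 3 ↔ basis x^2, so (Mᵀz)_{3} = Σᵢ (x^2)·zᵢ = (4)·(5) + (0)·(-3) + (9)·(1) + (16)·(8) + (64)·(48) = 3229.

3229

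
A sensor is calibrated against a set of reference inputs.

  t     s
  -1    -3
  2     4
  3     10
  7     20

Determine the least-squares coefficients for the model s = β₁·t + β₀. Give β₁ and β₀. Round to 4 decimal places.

β₁ = 2.9237, β₀ = -0.2901

Normal-equation sums: Σt·t = 63, Σt = 11, Σ1 = 4.
And Σt·s = 181, Σs = 31.
det = 63·4 − 11² = 131.
β₁ = (181·4 − 11·31)/131 = 383/131; β₀ = (63·31 − 11·181)/131 = -38/131.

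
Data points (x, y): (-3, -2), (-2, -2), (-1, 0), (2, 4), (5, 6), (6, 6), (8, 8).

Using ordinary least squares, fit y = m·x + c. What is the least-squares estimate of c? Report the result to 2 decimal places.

With design matrix A, AᵀA = [[143, 15]; [15, 7]] and Aᵀy = [148, 20]ᵀ.
Δ = 143·7 − 15² = 776.
m = (148·7 − 15·20)/776 = 92/97; c = (143·20 − 15·148)/776 = 80/97.

c = 0.82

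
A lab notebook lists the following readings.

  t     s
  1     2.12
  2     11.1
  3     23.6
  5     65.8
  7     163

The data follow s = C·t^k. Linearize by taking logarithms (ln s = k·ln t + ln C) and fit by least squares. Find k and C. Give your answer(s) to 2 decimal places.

Let Y = ln s. Fitting Y = k·ln t + ln C by least squares:
AᵀA = [[8.0643, 5.3471]; [5.3471, 5]], rhs = [21.7914, 15.6000]ᵀ  (here Σln t = 5.3471, Σ(ln t)² = 8.0643, Σln s = 15.6000, Σln t·ln s = 21.7914).
Δ = 8.0643·5 − (5.3471)² = 11.7297; k = (21.7914·5 − 5.3471·15.6000)/11.7297 = 2.17758, ln C = (8.0643·15.6000 − 5.3471·21.7914)/11.7297 = 0.79125, so C = exp(0.79125) = 2.20614.

k = 2.18, C = 2.21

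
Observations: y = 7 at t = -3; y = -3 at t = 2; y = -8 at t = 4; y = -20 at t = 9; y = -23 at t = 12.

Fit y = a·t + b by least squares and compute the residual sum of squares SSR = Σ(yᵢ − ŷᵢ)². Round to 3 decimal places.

Normal-equation sums: Σt·t = 254, Σt = 24, Σ1 = 5.
Moment sums: Σt·y = -515, Σy = -47.
AᵀA·[a, b]ᵀ = Aᵀy becomes [[254, 24]; [24, 5]]·[a, b]ᵀ = [-515, -47]ᵀ.
Eliminating b: 5·(row 1) − 24·(row 2) gives 694·a = 5·(-515) − 24·(-47) = -1447, so a = -1447/694.
Then b = ((-47) − 24·(-1447/694))/5 = 211/347.
Residuals: 95/694, 195/347, -93/347, -1279/694, 490/347; SSR = 4023/694.

SSR = 5.797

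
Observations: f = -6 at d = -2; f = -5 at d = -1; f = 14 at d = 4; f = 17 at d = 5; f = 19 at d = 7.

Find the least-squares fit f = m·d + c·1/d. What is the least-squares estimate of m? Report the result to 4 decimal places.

Forming XᵀX = [[95, 5]; [5, 26909/19600]] and Xᵀf = [291, 1233/70]ᵀ gives XᵀX·[m, c]ᵀ = Xᵀf.
Eliminating c: (26909/19600)·(row 1) − 5·(row 2) gives (413271/3920)·m = (26909/19600)·291 − 5·(1233/70) = 6104319/19600, so m = 2034773/688785.
Then c = ((1233/70) − 5·(2034773/688785))/(26909/19600) = 285320/137757.

m = 2.9541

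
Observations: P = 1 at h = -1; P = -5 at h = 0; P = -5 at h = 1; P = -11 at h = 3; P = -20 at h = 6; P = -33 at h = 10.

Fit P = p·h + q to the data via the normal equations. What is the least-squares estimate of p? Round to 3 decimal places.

The normal system XᵀX·[p, q]ᵀ = XᵀP is [[147, 19]; [19, 6]]·[p, q]ᵀ = [-489, -73]ᵀ.
det = 147·6 − 19² = 521.
p = ((-489)·6 − 19·(-73))/521 = -1547/521; q = (147·(-73) − 19·(-489))/521 = -1440/521.

p = -2.969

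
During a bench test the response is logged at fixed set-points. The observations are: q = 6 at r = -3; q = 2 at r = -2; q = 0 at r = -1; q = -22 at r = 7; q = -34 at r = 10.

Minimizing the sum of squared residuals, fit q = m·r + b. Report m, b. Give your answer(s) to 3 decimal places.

m = -2.957, b = -3.095

AᵀA·[m, b]ᵀ = Aᵀq reads: 163·m + 11·b = -516;  11·m + 5·b = -48.
Eliminating b: 5·(row 1) − 11·(row 2) gives 694·m = 5·(-516) − 11·(-48) = -2052, so m = -1026/347.
Then b = ((-48) − 11·(-1026/347))/5 = -1074/347.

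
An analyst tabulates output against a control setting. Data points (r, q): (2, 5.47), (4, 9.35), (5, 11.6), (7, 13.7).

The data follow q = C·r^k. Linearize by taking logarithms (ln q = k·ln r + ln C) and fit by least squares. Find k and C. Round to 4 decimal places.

k = 0.7513, C = 3.2952

Let Y = ln q. Fitting Y = k·ln r + ln C by least squares:
Σln r = 5.6348, Σ(ln r)² = 8.7791, Σln q = 9.0031, Σln r·ln q = 13.3147.
Equations: 8.7791·k + 5.6348·ln C = 13.3147;  5.6348·k + 4·ln C = 9.0031.
Solving (det = 3.3656): k = 0.75126, ln C = 1.19247, so C = exp(1.19247) = 3.29520.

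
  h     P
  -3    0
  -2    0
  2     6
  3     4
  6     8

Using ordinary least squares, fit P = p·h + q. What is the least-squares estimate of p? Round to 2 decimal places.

From the data, Σh·h = 62, Σh = 6, Σ1 = 5.
Moment sums: Σh·P = 72, ΣP = 18.
So MᵀM·[p, q]ᵀ = MᵀP: [[62, 6]; [6, 5]]·[p, q]ᵀ = [72, 18]ᵀ.
Eliminating q: 5·(row 1) − 6·(row 2) gives 274·p = 5·72 − 6·18 = 252, so p = 126/137.
Then q = (18 − 6·(126/137))/5 = 342/137.

p = 0.92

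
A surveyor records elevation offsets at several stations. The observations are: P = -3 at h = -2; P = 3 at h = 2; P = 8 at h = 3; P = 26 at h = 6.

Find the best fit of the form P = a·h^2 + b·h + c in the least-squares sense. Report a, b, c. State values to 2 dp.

a = 0.51, b = 1.61, c = -1.84

Setting ∂/∂a … = 0 gives: 1409·a + 243·b + 53·c = 1008;  243·a + 53·b + 9·c = 192;  53·a + 9·b + 4·c = 34.
Row-reducing yields a = 3965/7832, b = 1149/712, c = -7201/3916.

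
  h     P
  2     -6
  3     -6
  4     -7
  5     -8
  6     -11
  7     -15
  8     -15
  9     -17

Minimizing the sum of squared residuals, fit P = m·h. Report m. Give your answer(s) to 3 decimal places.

m = -1.908

From the data, Σh·h = 284.
For MᵀP: Σh·P = -542.
Normal equations: [[284]]·[m]ᵀ = [-542]ᵀ.
m = (-542)/284 = -1.90845.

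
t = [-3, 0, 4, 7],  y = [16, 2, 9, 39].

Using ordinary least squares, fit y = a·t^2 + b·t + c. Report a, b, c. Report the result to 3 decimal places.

Forming AᵀA = [[2738, 380, 74]; [380, 74, 8]; [74, 8, 4]] and Aᵀy = [2199, 261, 66]ᵀ gives AᵀA·[a, b, c]ᵀ = Aᵀy.
Solving the 3×3 system (Gaussian elimination) gives a = 22/21, b = -2395/1218, c = 61/58.

a = 1.048, b = -1.966, c = 1.052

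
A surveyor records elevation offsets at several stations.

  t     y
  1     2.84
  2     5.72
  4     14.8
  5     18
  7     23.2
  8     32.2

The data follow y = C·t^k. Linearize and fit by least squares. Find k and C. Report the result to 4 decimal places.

k = 1.1501, C = 2.7718

With ln yᵢ as the transformed response and ln tᵢ as the regressor:
Over the data: Σln t = 7.7142, Σ(ln t)² = 13.1032, Σln y = 14.9889, Σln t·ln y = 22.9342.
Normal system: [[13.1032, 7.7142]; [7.7142, 6]]·[k, ln C]ᵀ = [22.9342, 14.9889]ᵀ.
Solving (det = 19.1098): k = 1.15007, ln C = 1.01950, so C = exp(1.01950) = 2.77180.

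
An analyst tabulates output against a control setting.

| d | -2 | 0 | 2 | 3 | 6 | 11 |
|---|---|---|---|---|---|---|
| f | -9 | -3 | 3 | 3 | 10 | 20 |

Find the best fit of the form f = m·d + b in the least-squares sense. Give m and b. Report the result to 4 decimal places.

m = 2.1708, b = -3.2360

Entries of MᵀM: Σd·d = 174, Σd = 20, Σ1 = 6.
For Mᵀf: Σd·f = 313, Σf = 24.
MᵀM·[m, b]ᵀ = Mᵀf becomes [[174, 20]; [20, 6]]·[m, b]ᵀ = [313, 24]ᵀ.
Determinant 174·6 − 20² = 644.
m = (313·6 − 20·24)/644 = 699/322; b = (174·24 − 20·313)/644 = -521/161.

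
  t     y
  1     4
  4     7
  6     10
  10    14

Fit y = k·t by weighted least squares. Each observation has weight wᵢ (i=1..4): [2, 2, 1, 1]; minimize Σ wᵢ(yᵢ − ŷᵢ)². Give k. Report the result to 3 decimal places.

k = 1.553

Setting ∂/∂k … = 0 gives: 170·k = 264.
(Σwᵢ·t·t = 170, Σwᵢ·t·y = 264.)
k = 264/170 = 1.55294.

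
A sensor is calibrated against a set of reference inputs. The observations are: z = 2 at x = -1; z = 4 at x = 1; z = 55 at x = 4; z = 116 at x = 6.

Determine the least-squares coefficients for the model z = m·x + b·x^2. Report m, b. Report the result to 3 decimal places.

From the data, Σx·x = 54, Σx·x^2 = 280, Σx^2·x^2 = 1554.
For Mᵀz: Σx·z = 918, Σx^2·z = 5062.
Normal equations: [[54, 280]; [280, 1554]]·[m, b]ᵀ = [918, 5062]ᵀ.
Determinant 54·1554 − 280² = 5516.
m = (918·1554 − 280·5062)/5516 = 329/197; b = (54·5062 − 280·918)/5516 = 4077/1379.

m = 1.670, b = 2.956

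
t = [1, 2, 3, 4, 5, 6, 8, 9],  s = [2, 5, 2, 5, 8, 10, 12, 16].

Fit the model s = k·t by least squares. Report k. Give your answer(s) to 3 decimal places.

k = 1.602

Normal-equation sums: Σt·t = 236.
For Xᵀs: Σt·s = 378.
XᵀX·[k]ᵀ = Xᵀs becomes [[236]]·[k]ᵀ = [378]ᵀ.
k = 378/236 = 1.60169.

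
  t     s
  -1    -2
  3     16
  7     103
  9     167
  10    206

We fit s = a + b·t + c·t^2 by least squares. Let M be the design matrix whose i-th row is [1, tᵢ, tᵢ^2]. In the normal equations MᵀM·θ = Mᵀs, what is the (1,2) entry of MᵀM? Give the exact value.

Row 1 ↔ basis 1, column 2 ↔ basis t, so (MᵀM)_{1,2} = Σᵢ t = (1)·(-1) + (1)·(3) + (1)·(7) + (1)·(9) + (1)·(10) = 28.

28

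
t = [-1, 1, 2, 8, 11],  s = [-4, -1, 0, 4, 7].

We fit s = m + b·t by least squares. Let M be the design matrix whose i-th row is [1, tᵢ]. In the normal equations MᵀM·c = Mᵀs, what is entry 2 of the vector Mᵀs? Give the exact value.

112

Entry 2 ↔ basis t, so (Mᵀs)_{2} = Σᵢ (t)·sᵢ = (-1)·(-4) + (1)·(-1) + (2)·(0) + (8)·(4) + (11)·(7) = 112.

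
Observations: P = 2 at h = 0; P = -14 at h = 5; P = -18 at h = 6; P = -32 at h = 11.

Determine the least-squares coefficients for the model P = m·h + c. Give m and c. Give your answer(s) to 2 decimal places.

m = -3.10, c = 1.54

XᵀX·[m, c]ᵀ = XᵀP reads: 182·m + 22·c = -530;  22·m + 4·c = -62.
Eliminating c: 4·(row 1) − 22·(row 2) gives 244·m = 4·(-530) − 22·(-62) = -756, so m = -189/61.
Then c = ((-62) − 22·(-189/61))/4 = 94/61.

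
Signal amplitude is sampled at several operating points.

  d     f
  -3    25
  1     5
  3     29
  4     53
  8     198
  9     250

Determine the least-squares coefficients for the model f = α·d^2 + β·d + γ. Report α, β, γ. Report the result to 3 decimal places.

From the data, Σd^2·d^2 = 11076, Σd^2·d = 1306, Σd^2 = 180, Σd·d = 180, Σd = 22, Σ1 = 6.
And Σd^2·f = 34261, Σd·f = 4063, Σf = 560.
Normal equations: [[11076, 1306, 180]; [1306, 180, 22]; [180, 22, 6]]·[α, β, γ]ᵀ = [34261, 4063, 560]ᵀ.
Solving the 3×3 system (Gaussian elimination) gives α = 327161/109875, β = 63531/73250, γ = 181499/219750.

α = 2.978, β = 0.867, γ = 0.826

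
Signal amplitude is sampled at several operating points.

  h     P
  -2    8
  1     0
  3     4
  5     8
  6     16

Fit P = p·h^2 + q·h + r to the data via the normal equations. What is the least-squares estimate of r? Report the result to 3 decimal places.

With design matrix X, XᵀX = [[2019, 361, 75]; [361, 75, 13]; [75, 13, 5]] and XᵀP = [844, 132, 36]ᵀ.
Row-reducing yields p = 1922/2899, q = -5042/2899, r = 5152/2899.

r = 1.777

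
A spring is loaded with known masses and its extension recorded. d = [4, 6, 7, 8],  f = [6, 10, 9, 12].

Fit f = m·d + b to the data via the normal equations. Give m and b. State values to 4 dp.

m = 1.3429, b = 0.8571

The normal equations are: 165·m + 25·b = 243;  25·m + 4·b = 37.
(Σd·d = 165, Σd = 25, Σ1 = 4, Σd·f = 243, Σf = 37.)
Eliminating b: 4·(row 1) − 25·(row 2) gives 35·m = 4·243 − 25·37 = 47, so m = 47/35.
Then b = (37 − 25·(47/35))/4 = 6/7.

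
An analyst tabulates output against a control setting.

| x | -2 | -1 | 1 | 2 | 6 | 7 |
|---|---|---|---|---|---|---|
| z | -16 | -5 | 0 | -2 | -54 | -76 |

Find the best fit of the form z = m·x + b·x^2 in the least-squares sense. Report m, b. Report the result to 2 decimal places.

m = 3.36, b = -2.04

Normal-equation sums: Σx·x = 95, Σx·x^2 = 559, Σx^2·x^2 = 3731.
And Σx·z = -823, Σx^2·z = -5745.
So AᵀA·[m, b]ᵀ = Aᵀz: [[95, 559]; [559, 3731]]·[m, b]ᵀ = [-823, -5745]ᵀ.
Determinant 95·3731 − 559² = 41964.
m = ((-823)·3731 − 559·(-5745))/41964 = 5417/1614; b = (95·(-5745) − 559·(-823))/41964 = -42859/20982.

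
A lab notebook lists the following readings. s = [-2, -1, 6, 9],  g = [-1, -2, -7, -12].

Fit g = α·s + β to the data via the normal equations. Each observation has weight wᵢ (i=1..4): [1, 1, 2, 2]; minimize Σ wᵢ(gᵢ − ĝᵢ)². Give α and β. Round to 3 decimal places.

The normal system MᵀWM·[α, β]ᵀ = MᵀWg is [[239, 27]; [27, 6]]·[α, β]ᵀ = [-296, -41]ᵀ.
Eliminating β: 6·(row 1) − 27·(row 2) gives 705·α = 6·(-296) − 27·(-41) = -669, so α = -223/235.
Then β = ((-41) − 27·(-223/235))/6 = -1807/705.

α = -0.949, β = -2.563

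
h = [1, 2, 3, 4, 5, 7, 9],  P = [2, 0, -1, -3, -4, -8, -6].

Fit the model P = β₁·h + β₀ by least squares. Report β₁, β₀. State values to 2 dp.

β₁ = -1.14, β₀ = 2.19

Normal-equation sums: Σh·h = 185, Σh = 31, Σ1 = 7.
Right-hand side: Σh·P = -143, ΣP = -20.
Determinant 185·7 − 31² = 334.
β₁ = ((-143)·7 − 31·(-20))/334 = -381/334; β₀ = (185·(-20) − 31·(-143))/334 = 733/334.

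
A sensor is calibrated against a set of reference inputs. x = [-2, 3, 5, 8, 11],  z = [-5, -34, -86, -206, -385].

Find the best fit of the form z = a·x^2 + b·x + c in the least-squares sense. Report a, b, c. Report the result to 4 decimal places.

Compute the Gram sums: Σx^2·x^2 = 19459, Σx^2·x = 1987, Σx^2 = 223, Σx·x = 223, Σx = 25, Σ1 = 5.
And Σx^2·z = -62245, Σx·z = -6405, Σz = -716.
So AᵀA·[a, b, c]ᵀ = Aᵀz: [[19459, 1987, 223]; [1987, 223, 25]; [223, 25, 5]]·[a, b, c]ᵀ = [-62245, -6405, -716]ᵀ.
Inverting the 3×3 Gram matrix, [a, b, c]ᵀ = [-1267793/429774, -1108123/429774, 90091/71629]ᵀ.

a = -2.9499, b = -2.5784, c = 1.2577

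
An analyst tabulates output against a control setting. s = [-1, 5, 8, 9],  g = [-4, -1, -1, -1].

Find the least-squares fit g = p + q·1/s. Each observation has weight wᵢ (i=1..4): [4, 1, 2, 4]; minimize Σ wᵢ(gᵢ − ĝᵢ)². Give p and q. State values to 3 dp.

p = -1.341, q = 2.655

Compute the Gram sums: Σwᵢ·1 = 11, Σwᵢ·1/s = -559/180, Σwᵢ·1/s·1/s = 267017/64800.
Right-hand side: Σwᵢ·g = -23, Σwᵢ·1/s·g = 2719/180.
So MᵀWM·[p, q]ᵀ = MᵀWg: [[11, -559/180]; [-559/180, 267017/64800]]·[p, q]ᵀ = [-23, 2719/180]ᵀ.
Eliminating q: (267017/64800)·(row 1) − (-559/180)·(row 2) gives (92489/2592)·p = (267017/64800)·(-23) − (-559/180)·(2719/180) = -3101549/64800, so p = -3101549/2312225.
Then q = ((2719/180) − (-559/180)·(-3101549/2312225))/(267017/64800) = 1227744/462445.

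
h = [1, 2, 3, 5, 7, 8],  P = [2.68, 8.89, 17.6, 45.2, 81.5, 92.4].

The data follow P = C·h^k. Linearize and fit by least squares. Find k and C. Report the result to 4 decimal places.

k = 1.7312, C = 2.6820

With ln Pᵢ as the transformed response and ln hᵢ as the regressor:
Over the data: Σln h = 7.4265, Σ(ln h)² = 12.3883, Σln P = 18.7765, Σln h·ln P = 28.7739.
Normal system: [[12.3883, 7.4265]; [7.4265, 6]]·[k, ln C]ᵀ = [28.7739, 18.7765]ᵀ.
Solving (det = 19.1764): k = 1.73125, ln C = 0.98655, so C = exp(0.98655) = 2.68196.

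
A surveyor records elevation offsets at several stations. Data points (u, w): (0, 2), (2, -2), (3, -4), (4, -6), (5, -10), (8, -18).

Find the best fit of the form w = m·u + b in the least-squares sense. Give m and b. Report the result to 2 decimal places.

Setting ∂/∂m … = 0 gives: 118·m + 22·b = -234;  22·m + 6·b = -38.
Eliminating b: 6·(row 1) − 22·(row 2) gives 224·m = 6·(-234) − 22·(-38) = -568, so m = -71/28.
Then b = ((-38) − 22·(-71/28))/6 = 83/28.

m = -2.54, b = 2.96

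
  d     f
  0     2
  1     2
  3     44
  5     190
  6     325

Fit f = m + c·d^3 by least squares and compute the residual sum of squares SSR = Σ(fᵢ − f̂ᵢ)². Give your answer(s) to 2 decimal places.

SSR = 5.53

Compute the Gram sums: Σ1 = 5, Σd^3 = 369, Σd^3·d^3 = 63011.
And Σf = 563, Σd^3·f = 95140.
So MᵀM·[m, c]ᵀ = Mᵀf: [[5, 369]; [369, 63011]]·[m, c]ᵀ = [563, 95140]ᵀ.
Determinant 5·63011 − 369² = 178894.
m = (563·63011 − 369·95140)/178894 = 368533/178894; c = (5·95140 − 369·563)/178894 = 267953/178894.
Residuals: -10745/178894, -139349/89447, 134036/89447, 63601/89447, -105831/178894; SSR = 989587/178894.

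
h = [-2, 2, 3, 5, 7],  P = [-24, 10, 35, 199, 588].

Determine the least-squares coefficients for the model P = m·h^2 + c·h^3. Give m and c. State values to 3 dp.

m = -2.053, c = 2.007

Normal-equation sums: Σh^2·h^2 = 3139, Σh^2·h^3 = 20175, Σh^3·h^3 = 134131.
Moment sums: Σh^2·P = 34046, Σh^3·P = 227776.
Δ = 3139·134131 − 20175² = 14006584.
m = (34046·134131 − 20175·227776)/14006584 = -14378387/7003292; c = (3139·227776 − 20175·34046)/14006584 = 14055407/7003292.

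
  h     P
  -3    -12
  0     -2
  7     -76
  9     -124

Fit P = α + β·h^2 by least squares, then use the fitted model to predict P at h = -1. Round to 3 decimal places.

The normal system AᵀA·[α, β]ᵀ = AᵀP is [[4, 139]; [139, 9043]]·[α, β]ᵀ = [-214, -13876]ᵀ.
Eliminating β: 9043·(row 1) − 139·(row 2) gives 16851·α = 9043·(-214) − 139·(-13876) = -6438, so α = -2146/5617.
Then β = ((-13876) − 139·(-2146/5617))/9043 = -8586/5617.
At h = -1: P̂ = (-2146/5617)·(1) + (-8586/5617)·(1) = -10732/5617.

P̂ = -1.911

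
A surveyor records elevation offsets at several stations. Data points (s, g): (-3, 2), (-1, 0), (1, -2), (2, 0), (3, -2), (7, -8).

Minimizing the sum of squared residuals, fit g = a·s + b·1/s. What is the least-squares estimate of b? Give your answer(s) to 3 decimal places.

b = 0.639

With design matrix X, XᵀX = [[73, 6]; [6, 4397/1764]] and Xᵀg = [-70, -94/21]ᵀ.
Eliminating b: (4397/1764)·(row 1) − 6·(row 2) gives (257477/1764)·a = (4397/1764)·(-70) − 6·(-94/21) = -18601/126, so a = -266/263.
Then b = ((-94/21) − 6·(-266/263))/(4397/1764) = 168/263.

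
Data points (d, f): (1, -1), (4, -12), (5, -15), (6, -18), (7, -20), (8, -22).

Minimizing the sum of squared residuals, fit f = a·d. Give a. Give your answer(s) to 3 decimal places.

Forming XᵀX = [[191]] and Xᵀf = [-548]ᵀ gives XᵀX·[a]ᵀ = Xᵀf.
a = (-548)/191 = -2.86911.

a = -2.869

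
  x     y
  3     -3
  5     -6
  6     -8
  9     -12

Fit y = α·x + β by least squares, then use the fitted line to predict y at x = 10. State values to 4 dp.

MᵀM·[α, β]ᵀ = Mᵀy reads: 151·α + 23·β = -195;  23·α + 4·β = -29.
(Σx·x = 151, Σx = 23, Σ1 = 4, Σx·y = -195, Σy = -29.)
Δ = 151·4 − 23² = 75.
α = ((-195)·4 − 23·(-29))/75 = -113/75; β = (151·(-29) − 23·(-195))/75 = 106/75.
At x = 10: ŷ = (-113/75)·(10) + (106/75)·(1) = -1024/75.

ŷ = -13.6533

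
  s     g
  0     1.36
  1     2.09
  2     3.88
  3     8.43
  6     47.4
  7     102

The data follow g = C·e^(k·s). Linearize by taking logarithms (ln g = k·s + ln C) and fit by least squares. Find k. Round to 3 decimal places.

Linearized form: ln g = k·s + ln C. From the 6 transformed points,
Σs = 19.0000, Σ(s)² = 99.0000, Σln g = 13.0159, Σs·ln g = 65.3708.
Equations: 99.0000·k + 19.0000·ln C = 65.3708;  19.0000·k + 6·ln C = 13.0159.
Slope k = (n·Σs·ln g − Σs·Σln g)/(n·Σ(s)² − (Σs)²) = (6·65.3708 − 19.0000·13.0159)/233.0000 = 0.62199; ln C = (Σln g − k·Σs)/n = 0.19969.

k = 0.622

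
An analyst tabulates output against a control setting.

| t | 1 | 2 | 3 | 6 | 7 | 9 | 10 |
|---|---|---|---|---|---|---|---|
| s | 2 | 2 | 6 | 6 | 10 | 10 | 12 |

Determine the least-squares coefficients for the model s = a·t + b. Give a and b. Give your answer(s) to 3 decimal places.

Normal-equation sums: Σt·t = 280, Σt = 38, Σ1 = 7.
Moment sums: Σt·s = 340, Σs = 48.
So AᵀA·[a, b]ᵀ = Aᵀs: [[280, 38]; [38, 7]]·[a, b]ᵀ = [340, 48]ᵀ.
det = 280·7 − 38² = 516.
a = (340·7 − 38·48)/516 = 139/129; b = (280·48 − 38·340)/516 = 130/129.

a = 1.078, b = 1.008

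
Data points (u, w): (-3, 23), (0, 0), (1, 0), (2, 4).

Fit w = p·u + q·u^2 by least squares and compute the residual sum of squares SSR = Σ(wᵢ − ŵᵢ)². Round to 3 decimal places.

Forming MᵀM = [[14, -18]; [-18, 98]] and Mᵀw = [-61, 223]ᵀ gives MᵀM·[p, q]ᵀ = Mᵀw.
Eliminating q: 98·(row 1) − (-18)·(row 2) gives 1048·p = 98·(-61) − (-18)·223 = -1964, so p = -491/262.
Then q = (223 − (-18)·(-491/262))/98 = 253/131.
Residuals: -1/262, 0, -15/262, 3/131; SSR = 1/262.

SSR = 0.004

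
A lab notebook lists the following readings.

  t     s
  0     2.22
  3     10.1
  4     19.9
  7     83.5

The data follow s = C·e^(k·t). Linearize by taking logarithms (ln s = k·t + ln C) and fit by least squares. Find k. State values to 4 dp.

Taking logs, ln s = k·t + ln C, so regress ln s on t.
Σt = 14.0000, Σ(t)² = 74.0000, Σln s = 10.5256, Σt·ln s = 49.8744.
Equations: 74.0000·k + 14.0000·ln C = 49.8744;  14.0000·k + 4·ln C = 10.5256.
Δ = 74.0000·4 − (14.0000)² = 100.0000; k = (49.8744·4 − 14.0000·10.5256)/100.0000 = 0.52139, ln C = (74.0000·10.5256 − 14.0000·49.8744)/100.0000 = 0.80653.

k = 0.5214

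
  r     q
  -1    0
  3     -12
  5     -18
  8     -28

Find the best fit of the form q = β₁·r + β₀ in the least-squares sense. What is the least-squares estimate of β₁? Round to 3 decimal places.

β₁ = -3.099

Sums needed: Σr·r = 99, Σr = 15, Σ1 = 4.
Right-hand side: Σr·q = -350, Σq = -58.
det = 99·4 − 15² = 171.
β₁ = ((-350)·4 − 15·(-58))/171 = -530/171; β₀ = (99·(-58) − 15·(-350))/171 = -164/57.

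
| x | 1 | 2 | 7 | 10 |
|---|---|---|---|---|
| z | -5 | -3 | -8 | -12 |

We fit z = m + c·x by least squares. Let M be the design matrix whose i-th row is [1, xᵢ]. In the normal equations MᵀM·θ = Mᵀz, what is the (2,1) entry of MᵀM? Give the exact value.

Row 2 ↔ basis x, column 1 ↔ basis 1, so (MᵀM)_{2,1} = Σᵢ x = (1)·(1) + (2)·(1) + (7)·(1) + (10)·(1) = 20.

20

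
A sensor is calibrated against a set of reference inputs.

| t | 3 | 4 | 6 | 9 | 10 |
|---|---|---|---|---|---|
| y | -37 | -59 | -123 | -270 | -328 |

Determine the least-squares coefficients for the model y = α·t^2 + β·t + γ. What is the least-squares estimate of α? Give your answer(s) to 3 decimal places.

Sums needed: Σt^2·t^2 = 18194, Σt^2·t = 2036, Σt^2 = 242, Σt·t = 242, Σt = 32, Σ1 = 5.
Moment sums: Σt^2·y = -60375, Σt·y = -6795, Σy = -817.
XᵀX·[α, β, γ]ᵀ = Xᵀy becomes [[18194, 2036, 242]; [2036, 242, 32]; [242, 32, 5]]·[α, β, γ]ᵀ = [-60375, -6795, -817]ᵀ.
Inverting the 3×3 Gram matrix, [α, β, γ]ᵀ = [-3307/1038, -391/1038, -3524/519]ᵀ.

α = -3.186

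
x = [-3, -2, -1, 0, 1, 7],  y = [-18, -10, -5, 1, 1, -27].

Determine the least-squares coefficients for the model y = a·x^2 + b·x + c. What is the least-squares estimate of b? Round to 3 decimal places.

Normal-equation sums: Σx^2·x^2 = 2500, Σx^2·x = 308, Σx^2 = 64, Σx·x = 64, Σx = 2, Σ1 = 6.
And Σx^2·y = -1529, Σx·y = -109, Σy = -58.
MᵀM·[a, b, c]ᵀ = Mᵀy becomes [[2500, 308, 64]; [308, 64, 2]; [64, 2, 6]]·[a, b, c]ᵀ = [-1529, -109, -58]ᵀ.
Inverting the 3×3 Gram matrix, [a, b, c]ᵀ = [-3195/3292, 12251/4115, -1262/4115]ᵀ.

b = 2.977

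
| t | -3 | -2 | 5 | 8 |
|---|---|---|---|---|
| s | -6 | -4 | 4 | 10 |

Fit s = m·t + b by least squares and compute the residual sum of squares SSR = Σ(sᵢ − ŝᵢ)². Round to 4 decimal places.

SSR = 2.0930

Sums needed: Σt·t = 102, Σt = 8, Σ1 = 4.
Right-hand side: Σt·s = 126, Σs = 4.
Normal equations: [[102, 8]; [8, 4]]·[m, b]ᵀ = [126, 4]ᵀ.
Determinant 102·4 − 8² = 344.
m = (126·4 − 8·4)/344 = 59/43; b = (102·4 − 8·126)/344 = -75/43.
Residuals: -6/43, 21/43, -48/43, 33/43; SSR = 90/43.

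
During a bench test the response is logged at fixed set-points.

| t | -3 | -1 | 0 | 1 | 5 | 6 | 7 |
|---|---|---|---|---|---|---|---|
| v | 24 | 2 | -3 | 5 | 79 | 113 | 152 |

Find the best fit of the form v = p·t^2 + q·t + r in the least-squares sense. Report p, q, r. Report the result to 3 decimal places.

The normal equations are: 4405·p + 657·q + 121·r = 13714;  657·p + 121·q + 15·r = 2068;  121·p + 15·q + 7·r = 372.
(Σt^2·t^2 = 4405, Σt^2·t = 657, Σt^2 = 121, Σt·t = 121, Σt = 15, Σ1 = 7, Σt^2·v = 13714, Σt·v = 2068, Σv = 372.)
Solving the 3×3 system (Gaussian elimination) gives p = 35443/11847, q = 3600/3949, r = -6217/11847.

p = 2.992, q = 0.912, r = -0.525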